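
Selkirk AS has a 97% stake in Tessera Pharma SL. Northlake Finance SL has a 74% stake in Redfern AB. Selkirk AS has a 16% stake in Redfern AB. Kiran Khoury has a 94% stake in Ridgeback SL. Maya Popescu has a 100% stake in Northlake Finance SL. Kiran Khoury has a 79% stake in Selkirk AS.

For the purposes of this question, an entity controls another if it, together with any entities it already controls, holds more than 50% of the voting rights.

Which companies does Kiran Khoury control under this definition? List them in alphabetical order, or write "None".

Kiran holds 79% of Selkirk, so Kiran controls Selkirk.
Selkirk holds 97% of Tessera, so Kiran controls Tessera.
Kiran holds 94% of Ridgeback, so Kiran controls Ridgeback.
No other company's threshold is met.

Ridgeback SL, Selkirk AS, Tessera Pharma SL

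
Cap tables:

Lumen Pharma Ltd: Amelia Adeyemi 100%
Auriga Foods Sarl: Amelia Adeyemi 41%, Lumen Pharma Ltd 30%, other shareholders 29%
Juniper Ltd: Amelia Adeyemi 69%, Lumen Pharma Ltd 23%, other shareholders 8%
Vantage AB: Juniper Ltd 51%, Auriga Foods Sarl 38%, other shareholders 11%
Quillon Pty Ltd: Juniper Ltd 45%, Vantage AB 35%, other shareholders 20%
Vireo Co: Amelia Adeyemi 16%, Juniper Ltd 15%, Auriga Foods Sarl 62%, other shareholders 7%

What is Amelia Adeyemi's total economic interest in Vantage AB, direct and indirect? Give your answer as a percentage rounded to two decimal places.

73.90%

Amelia reaches Vantage along 4 paths.
Via Juniper: 69% × 51% = 35.19%.
Via Lumen → Juniper: 100% × 23% × 51% = 11.73%.
Via Auriga: 41% × 38% = 15.58%.
Via Lumen → Auriga: 100% × 30% × 38% = 11.4%.
Total: 35.19% + 11.73% + 15.58% + 11.4% = 73.9%.
Rounded: 73.90%.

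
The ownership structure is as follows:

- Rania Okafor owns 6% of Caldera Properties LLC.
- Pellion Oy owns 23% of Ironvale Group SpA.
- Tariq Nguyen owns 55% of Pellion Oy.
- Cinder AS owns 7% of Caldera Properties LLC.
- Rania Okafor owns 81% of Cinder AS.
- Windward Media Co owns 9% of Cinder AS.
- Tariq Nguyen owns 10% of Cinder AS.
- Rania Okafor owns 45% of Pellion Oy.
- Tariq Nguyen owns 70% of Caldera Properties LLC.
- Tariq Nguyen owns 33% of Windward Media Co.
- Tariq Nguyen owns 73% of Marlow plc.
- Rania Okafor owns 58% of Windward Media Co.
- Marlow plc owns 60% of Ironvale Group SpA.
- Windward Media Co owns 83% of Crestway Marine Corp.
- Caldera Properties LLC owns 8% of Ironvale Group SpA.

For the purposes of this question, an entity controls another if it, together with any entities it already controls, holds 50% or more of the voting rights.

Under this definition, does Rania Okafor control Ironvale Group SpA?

Rania holds 58% of Windward, so Rania controls Windward.
Windward and Rania together hold 9% + 81% = 90% of Cinder, so Rania controls Cinder.
Windward holds 83% of Crestway, so Rania controls Crestway.
Neither Rania nor any entity Rania controls holds any voting interest in Ironvale.
So Rania does not control Ironvale.

No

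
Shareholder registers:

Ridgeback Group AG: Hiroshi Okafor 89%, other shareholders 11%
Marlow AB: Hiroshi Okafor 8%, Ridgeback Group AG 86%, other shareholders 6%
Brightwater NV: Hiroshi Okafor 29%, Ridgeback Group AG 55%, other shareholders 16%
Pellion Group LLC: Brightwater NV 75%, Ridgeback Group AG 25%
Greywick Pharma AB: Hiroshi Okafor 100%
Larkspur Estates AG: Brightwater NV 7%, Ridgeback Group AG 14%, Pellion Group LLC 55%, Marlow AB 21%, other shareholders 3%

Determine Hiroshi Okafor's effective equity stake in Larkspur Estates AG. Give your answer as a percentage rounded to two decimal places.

80.06%

Hiroshi reaches Larkspur along 8 paths.
Via Brightwater: 29% × 7% = 2.03%.
Via Ridgeback → Brightwater: 89% × 55% × 7% = 3.4265%.
Via Ridgeback: 89% × 14% = 12.46%.
Via Brightwater → Pellion: 29% × 75% × 55% = 11.9625%.
Via Ridgeback → Brightwater → Pellion: 89% × 55% × 75% × 55% = 20.191875%.
Via Ridgeback → Pellion: 89% × 25% × 55% = 12.2375%.
Via Marlow: 8% × 21% = 1.68%.
Via Ridgeback → Marlow: 89% × 86% × 21% = 16.0734%.
Total: 2.03% + 3.4265% + 12.46% + 11.9625% + 20.191875% + 12.2375% + 1.68% + 16.0734% = 80.061775%.
Rounded: 80.06%.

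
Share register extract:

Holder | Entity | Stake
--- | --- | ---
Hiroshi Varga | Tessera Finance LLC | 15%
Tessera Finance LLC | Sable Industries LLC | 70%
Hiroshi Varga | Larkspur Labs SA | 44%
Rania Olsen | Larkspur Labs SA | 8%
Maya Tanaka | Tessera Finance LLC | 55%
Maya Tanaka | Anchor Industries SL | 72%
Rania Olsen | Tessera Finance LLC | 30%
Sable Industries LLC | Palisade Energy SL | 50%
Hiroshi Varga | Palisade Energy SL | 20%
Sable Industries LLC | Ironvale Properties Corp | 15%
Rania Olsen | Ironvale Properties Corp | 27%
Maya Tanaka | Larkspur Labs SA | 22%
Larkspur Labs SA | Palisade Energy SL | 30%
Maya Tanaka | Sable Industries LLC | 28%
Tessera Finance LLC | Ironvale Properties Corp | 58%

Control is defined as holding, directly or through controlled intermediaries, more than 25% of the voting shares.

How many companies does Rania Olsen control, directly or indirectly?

4

Rania holds 30% of Tessera, so Rania controls Tessera.
Tessera holds 70% of Sable, so Rania controls Sable.
Tessera and Sable and Rania together hold 58% + 15% + 27% = 100% of Ironvale, so Rania controls Ironvale.
Sable holds 50% of Palisade, so Rania controls Palisade.
No other company's threshold is met.
Rania controls 4 companies.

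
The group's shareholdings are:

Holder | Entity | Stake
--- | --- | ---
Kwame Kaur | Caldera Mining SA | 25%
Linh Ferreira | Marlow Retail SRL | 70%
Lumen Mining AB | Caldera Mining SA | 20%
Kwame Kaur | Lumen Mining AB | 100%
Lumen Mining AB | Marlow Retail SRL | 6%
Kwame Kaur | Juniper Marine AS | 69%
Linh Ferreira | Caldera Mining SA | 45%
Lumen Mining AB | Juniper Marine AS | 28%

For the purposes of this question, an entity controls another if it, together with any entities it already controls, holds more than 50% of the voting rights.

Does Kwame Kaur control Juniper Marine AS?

Yes

Kwame holds 100% of Lumen, so Kwame controls Lumen.
Kwame and Lumen together hold 69% + 28% = 97% of Juniper, so Kwame controls Juniper.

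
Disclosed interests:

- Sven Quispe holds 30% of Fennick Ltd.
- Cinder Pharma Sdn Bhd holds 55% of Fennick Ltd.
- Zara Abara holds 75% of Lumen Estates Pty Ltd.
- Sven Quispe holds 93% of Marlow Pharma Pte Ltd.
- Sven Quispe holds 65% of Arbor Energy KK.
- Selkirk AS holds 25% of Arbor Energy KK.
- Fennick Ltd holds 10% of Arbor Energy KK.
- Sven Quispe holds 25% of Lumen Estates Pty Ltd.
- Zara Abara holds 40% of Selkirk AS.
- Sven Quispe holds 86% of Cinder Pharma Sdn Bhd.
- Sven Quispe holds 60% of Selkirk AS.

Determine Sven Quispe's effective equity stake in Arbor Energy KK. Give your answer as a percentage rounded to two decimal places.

Sven reaches Arbor along 4 paths.
Direct stake: 65% = 65%.
Via Selkirk: 60% × 25% = 15%.
Via Fennick: 30% × 10% = 3%.
Via Cinder → Fennick: 86% × 55% × 10% = 4.73%.
Total: 65% + 15% + 3% + 4.73% = 87.73%.

87.73%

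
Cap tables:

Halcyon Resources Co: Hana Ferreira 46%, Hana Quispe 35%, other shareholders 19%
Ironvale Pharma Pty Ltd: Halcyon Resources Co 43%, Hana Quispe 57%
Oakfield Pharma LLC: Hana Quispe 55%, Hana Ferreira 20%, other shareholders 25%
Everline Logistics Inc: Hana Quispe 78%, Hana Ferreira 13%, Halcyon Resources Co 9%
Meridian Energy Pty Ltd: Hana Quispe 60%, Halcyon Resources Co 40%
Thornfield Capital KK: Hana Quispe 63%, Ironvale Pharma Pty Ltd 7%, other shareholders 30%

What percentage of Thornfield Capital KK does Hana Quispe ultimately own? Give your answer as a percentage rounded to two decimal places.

Hana Quispe reaches Thornfield along 3 paths.
Direct stake: 63% = 63%.
Via Halcyon → Ironvale: 35% × 43% × 7% = 1.0535%.
Via Ironvale: 57% × 7% = 3.99%.
Total: 63% + 1.0535% + 3.99% = 68.0435%.
Rounded: 68.04%.

68.04%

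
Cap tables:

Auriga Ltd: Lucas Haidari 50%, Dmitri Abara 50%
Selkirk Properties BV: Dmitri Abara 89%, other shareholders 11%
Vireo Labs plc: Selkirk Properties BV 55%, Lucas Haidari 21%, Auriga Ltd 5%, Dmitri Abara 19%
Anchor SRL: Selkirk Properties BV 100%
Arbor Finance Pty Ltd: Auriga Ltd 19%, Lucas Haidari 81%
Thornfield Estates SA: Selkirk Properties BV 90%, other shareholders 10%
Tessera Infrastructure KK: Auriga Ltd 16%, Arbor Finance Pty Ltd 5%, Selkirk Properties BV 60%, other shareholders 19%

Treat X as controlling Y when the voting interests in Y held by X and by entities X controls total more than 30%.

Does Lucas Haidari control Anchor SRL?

No

Lucas holds 50% of Auriga, so Lucas controls Auriga.
Auriga and Lucas together hold 19% + 81% = 100% of Arbor, so Lucas controls Arbor.
Neither Lucas nor any entity Lucas controls holds any voting interest in Anchor.
So Lucas does not control Anchor.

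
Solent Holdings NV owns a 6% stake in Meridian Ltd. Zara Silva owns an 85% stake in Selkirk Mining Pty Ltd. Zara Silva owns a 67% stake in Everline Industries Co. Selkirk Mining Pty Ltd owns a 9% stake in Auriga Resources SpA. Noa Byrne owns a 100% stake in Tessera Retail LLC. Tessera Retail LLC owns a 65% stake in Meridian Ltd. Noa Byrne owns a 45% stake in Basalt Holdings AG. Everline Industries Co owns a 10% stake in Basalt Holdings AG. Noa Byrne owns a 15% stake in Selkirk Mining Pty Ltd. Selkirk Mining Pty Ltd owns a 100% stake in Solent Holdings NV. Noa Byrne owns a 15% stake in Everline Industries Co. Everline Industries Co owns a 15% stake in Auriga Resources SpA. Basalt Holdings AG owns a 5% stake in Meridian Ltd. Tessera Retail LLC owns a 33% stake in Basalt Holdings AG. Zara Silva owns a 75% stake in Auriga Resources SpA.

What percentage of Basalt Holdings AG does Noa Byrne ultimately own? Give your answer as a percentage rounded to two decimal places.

79.50%

Noa reaches Basalt along 3 paths.
Direct stake: 45% = 45%.
Via Everline: 15% × 10% = 1.5%.
Via Tessera: 100% × 33% = 33%.
Total: 45% + 1.5% + 33% = 79.5%.
Rounded: 79.50%.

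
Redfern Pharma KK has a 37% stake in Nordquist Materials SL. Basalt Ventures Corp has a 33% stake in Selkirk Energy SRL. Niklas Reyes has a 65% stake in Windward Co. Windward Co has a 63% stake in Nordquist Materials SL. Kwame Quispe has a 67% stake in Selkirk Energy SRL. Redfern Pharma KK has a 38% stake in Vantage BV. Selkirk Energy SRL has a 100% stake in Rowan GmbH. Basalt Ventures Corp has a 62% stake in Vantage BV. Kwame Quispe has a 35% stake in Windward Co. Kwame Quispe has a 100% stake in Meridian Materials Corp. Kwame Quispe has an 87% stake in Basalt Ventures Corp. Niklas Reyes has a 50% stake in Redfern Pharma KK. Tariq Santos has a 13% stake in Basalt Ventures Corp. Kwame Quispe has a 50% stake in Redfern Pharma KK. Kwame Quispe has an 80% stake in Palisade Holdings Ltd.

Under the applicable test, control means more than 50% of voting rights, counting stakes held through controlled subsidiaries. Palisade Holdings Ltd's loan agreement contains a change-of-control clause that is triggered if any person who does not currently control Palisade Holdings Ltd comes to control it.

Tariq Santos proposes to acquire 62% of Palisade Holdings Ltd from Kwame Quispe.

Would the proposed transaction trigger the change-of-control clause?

Yes

The purchase adds only to Tariq's holdings (Kwame's stake shrinks), so Tariq is the only person who could newly come to control Palisade.
Tariq's largest direct stake is 13% in Basalt, which does not meet the threshold, so Tariq controls no company.
Neither Tariq nor any entity Tariq controls holds any voting interest in Palisade.
So before the transaction, Tariq does not control Palisade.
After the purchase, Tariq holds 62% of Palisade directly, and Kwame's stake falls to 18%.
Tariq holds 62% of Palisade, so Tariq controls Palisade.
Tariq did not control Palisade before and does after, so the clause is triggered.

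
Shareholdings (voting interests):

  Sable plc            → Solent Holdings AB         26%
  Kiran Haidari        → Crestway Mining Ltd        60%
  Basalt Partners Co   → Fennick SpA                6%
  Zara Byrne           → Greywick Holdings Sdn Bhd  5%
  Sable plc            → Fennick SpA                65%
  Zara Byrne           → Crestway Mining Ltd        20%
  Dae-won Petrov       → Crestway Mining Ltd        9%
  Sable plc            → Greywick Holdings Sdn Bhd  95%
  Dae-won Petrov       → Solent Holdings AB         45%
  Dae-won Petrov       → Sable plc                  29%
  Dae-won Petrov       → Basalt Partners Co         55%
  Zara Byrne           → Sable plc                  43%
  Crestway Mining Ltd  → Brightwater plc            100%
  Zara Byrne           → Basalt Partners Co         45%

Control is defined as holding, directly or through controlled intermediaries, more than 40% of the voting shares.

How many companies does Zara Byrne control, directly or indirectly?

4

Zara holds 45% of Basalt, so Zara controls Basalt.
Zara holds 43% of Sable, so Zara controls Sable.
Basalt and Sable together hold 6% + 65% = 71% of Fennick, so Zara controls Fennick.
Sable and Zara together hold 95% + 5% = 100% of Greywick, so Zara controls Greywick.
No other company's threshold is met.
Zara controls 4 companies.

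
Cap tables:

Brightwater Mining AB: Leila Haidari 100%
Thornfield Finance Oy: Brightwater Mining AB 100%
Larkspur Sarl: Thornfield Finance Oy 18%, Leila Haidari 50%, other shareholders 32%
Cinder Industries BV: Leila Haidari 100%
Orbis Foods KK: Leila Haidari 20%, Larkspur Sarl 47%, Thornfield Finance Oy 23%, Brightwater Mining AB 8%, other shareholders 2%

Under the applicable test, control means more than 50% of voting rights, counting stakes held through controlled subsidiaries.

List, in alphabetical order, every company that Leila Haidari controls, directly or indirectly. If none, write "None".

Leila holds 100% of Brightwater, so Leila controls Brightwater.
Brightwater holds 100% of Thornfield, so Leila controls Thornfield.
Thornfield and Leila together hold 18% + 50% = 68% of Larkspur, so Leila controls Larkspur.
Leila holds 100% of Cinder, so Leila controls Cinder.
Leila and Larkspur and Thornfield and Brightwater together hold 20% + 47% + 23% + 8% = 98% of Orbis, so Leila controls Orbis.

Brightwater Mining AB, Cinder Industries BV, Larkspur Sarl, Orbis Foods KK, Thornfield Finance Oy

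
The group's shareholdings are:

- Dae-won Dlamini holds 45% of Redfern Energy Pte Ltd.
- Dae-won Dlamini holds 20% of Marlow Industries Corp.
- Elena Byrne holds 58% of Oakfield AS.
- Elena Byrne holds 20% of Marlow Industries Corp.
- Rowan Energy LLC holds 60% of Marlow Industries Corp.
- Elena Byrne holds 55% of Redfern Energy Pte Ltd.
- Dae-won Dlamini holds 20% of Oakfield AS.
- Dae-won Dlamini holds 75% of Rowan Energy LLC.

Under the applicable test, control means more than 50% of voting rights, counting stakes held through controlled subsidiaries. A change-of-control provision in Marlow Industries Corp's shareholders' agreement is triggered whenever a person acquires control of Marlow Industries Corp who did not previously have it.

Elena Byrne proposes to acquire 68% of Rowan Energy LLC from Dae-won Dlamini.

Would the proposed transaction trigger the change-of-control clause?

Yes

The purchase adds only to Elena's holdings (Dae-won's stake shrinks), so Elena is the only person who could newly come to control Marlow.
Elena holds 58% of Oakfield, so Elena controls Oakfield.
Elena holds 55% of Redfern, so Elena controls Redfern.
In Marlow, Elena's side holds only 20%, not > 50%.
So before the transaction, Elena does not control Marlow.
After the purchase, Elena holds 68% of Rowan directly, and Dae-won's stake falls to 7%.
Elena holds 68% of Rowan, so Elena controls Rowan.
Rowan and Elena together hold 60% + 20% = 80% of Marlow, so Elena controls Marlow.
Elena did not control Marlow before and does after, so the clause is triggered.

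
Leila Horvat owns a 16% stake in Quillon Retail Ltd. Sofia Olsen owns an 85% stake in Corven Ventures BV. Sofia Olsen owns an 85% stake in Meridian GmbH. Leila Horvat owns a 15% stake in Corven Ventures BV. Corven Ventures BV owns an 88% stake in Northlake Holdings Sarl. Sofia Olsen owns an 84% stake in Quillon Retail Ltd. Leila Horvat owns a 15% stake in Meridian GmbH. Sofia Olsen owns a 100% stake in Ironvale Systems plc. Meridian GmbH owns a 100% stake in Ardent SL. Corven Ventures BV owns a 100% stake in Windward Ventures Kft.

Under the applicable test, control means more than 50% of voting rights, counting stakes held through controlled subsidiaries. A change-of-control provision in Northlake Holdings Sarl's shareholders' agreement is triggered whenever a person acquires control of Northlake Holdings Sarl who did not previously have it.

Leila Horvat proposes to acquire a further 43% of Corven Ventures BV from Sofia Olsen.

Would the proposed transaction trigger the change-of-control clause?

The purchase adds only to Leila's holdings (Sofia's stake shrinks), so Leila is the only person who could newly come to control Northlake.
Leila's largest direct stake is 16% in Quillon, which does not meet the threshold, so Leila controls no company.
Neither Leila nor any entity Leila controls holds any voting interest in Northlake.
So before the transaction, Leila does not control Northlake.
After the purchase, Leila's direct stake in Corven rises to 15% + 43% = 58%, and Sofia's stake falls to 42%.
Leila holds 58% of Corven, so Leila controls Corven.
Corven holds 88% of Northlake, so Leila controls Northlake.
Leila did not control Northlake before and does after, so the clause is triggered.

Yes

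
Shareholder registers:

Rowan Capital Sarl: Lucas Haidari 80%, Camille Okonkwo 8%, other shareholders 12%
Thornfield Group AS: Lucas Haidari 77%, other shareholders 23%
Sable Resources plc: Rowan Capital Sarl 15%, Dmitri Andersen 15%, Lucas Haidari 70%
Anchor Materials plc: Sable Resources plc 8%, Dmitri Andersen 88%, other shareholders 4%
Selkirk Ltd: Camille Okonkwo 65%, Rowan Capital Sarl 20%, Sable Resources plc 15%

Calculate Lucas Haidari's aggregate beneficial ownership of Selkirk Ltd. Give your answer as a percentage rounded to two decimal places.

28.30%

Lucas reaches Selkirk along 3 paths.
Via Rowan: 80% × 20% = 16%.
Via Rowan → Sable: 80% × 15% × 15% = 1.8%.
Via Sable: 70% × 15% = 10.5%.
Total: 16% + 1.8% + 10.5% = 28.3%.
Rounded: 28.30%.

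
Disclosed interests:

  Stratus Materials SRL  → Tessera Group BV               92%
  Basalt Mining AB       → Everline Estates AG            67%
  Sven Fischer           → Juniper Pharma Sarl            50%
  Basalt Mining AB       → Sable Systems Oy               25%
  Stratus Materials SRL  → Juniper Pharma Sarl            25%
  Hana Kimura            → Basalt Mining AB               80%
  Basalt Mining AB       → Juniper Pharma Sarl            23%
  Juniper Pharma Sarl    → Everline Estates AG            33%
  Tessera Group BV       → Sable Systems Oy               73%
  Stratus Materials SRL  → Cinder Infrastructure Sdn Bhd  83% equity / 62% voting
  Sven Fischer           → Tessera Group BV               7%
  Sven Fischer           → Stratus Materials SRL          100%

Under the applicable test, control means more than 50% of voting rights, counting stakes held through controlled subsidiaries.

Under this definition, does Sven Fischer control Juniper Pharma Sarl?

Yes

Sven holds 100% of Stratus, so Sven controls Stratus.
Stratus and Sven together hold 25% + 50% = 75% of Juniper, so Sven controls Juniper.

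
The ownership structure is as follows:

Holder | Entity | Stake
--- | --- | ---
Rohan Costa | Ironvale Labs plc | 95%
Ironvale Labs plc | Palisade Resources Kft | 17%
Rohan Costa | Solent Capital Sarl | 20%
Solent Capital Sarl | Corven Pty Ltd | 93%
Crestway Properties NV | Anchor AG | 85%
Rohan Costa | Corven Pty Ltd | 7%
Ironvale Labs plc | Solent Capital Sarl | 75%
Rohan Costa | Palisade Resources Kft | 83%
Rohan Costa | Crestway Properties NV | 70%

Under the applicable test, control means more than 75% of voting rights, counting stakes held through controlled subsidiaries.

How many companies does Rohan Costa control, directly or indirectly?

4

Rohan holds 95% of Ironvale, so Rohan controls Ironvale.
Rohan and Ironvale together hold 20% + 75% = 95% of Solent, so Rohan controls Solent.
Ironvale and Rohan together hold 17% + 83% = 100% of Palisade, so Rohan controls Palisade.
Solent and Rohan together hold 93% + 7% = 100% of Corven, so Rohan controls Corven.
No other company's threshold is met.
Rohan controls 4 companies.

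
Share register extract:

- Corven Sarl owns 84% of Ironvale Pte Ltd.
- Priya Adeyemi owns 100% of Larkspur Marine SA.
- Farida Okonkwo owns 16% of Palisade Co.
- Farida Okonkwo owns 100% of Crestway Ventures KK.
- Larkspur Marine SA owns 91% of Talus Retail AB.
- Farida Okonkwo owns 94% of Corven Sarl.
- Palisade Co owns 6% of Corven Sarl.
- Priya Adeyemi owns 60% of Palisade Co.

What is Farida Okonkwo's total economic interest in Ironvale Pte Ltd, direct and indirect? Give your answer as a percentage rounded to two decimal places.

79.77%

Farida reaches Ironvale along 2 paths.
Via Corven: 94% × 84% = 78.96%.
Via Palisade → Corven: 16% × 6% × 84% = 0.8064%.
Total: 78.96% + 0.8064% = 79.7664%.
Rounded: 79.77%.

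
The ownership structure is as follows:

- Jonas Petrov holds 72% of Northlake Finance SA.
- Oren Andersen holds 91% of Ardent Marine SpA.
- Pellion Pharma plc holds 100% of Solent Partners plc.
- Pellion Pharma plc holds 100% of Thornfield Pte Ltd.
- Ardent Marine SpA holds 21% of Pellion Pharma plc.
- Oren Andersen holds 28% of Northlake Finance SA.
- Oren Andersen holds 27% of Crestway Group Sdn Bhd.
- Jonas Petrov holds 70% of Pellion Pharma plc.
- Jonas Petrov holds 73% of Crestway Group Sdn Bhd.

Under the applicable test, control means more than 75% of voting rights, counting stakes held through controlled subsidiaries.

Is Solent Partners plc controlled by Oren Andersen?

Oren holds 91% of Ardent, so Oren controls Ardent.
Neither Oren nor any entity Oren controls holds any voting interest in Solent.
So Oren does not control Solent.

No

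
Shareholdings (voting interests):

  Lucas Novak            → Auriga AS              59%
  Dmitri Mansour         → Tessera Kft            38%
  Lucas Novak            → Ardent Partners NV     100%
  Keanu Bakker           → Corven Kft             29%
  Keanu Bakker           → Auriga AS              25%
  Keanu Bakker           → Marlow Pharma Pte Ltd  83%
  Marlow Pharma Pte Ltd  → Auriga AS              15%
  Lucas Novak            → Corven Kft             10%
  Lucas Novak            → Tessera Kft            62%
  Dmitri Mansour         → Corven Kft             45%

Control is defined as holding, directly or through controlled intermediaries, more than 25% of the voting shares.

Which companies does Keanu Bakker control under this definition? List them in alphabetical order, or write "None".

Keanu holds 83% of Marlow, so Keanu controls Marlow.
Keanu holds 29% of Corven, so Keanu controls Corven.
Marlow and Keanu together hold 15% + 25% = 40% of Auriga, so Keanu controls Auriga.
No other company's threshold is met.

Auriga AS, Corven Kft, Marlow Pharma Pte Ltd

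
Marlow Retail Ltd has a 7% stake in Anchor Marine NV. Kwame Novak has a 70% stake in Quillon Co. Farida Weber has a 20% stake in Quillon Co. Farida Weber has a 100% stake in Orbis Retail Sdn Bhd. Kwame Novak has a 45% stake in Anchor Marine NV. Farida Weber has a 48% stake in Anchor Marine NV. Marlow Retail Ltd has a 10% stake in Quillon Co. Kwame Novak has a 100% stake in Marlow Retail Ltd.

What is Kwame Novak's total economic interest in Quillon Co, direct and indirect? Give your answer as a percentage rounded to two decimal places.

80.00%

Kwame reaches Quillon along 2 paths.
Direct stake: 70% = 70%.
Via Marlow: 100% × 10% = 10%.
Total: 70% + 10% = 80%.
Rounded: 80.00%.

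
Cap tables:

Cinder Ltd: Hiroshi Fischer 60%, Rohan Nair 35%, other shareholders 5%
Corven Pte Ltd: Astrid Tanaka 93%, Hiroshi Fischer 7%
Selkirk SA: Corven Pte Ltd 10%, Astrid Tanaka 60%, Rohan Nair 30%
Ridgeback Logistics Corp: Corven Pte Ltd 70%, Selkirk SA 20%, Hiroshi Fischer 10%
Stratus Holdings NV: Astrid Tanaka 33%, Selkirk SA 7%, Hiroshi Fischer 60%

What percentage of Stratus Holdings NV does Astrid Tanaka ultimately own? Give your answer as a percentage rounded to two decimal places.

37.85%

Astrid reaches Stratus along 3 paths.
Direct stake: 33% = 33%.
Via Corven → Selkirk: 93% × 10% × 7% = 0.651%.
Via Selkirk: 60% × 7% = 4.2%.
Total: 33% + 0.651% + 4.2% = 37.851%.
Rounded: 37.85%.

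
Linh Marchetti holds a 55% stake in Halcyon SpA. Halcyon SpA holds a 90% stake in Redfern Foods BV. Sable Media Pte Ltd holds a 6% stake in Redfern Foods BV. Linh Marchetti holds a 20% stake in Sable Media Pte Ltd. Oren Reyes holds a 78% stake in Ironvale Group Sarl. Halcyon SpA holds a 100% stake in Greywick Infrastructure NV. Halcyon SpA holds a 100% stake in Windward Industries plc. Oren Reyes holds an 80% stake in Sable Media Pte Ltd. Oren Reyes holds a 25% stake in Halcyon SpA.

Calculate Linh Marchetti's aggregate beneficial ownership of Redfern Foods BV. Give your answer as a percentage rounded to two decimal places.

Linh reaches Redfern along 2 paths.
Via Halcyon: 55% × 90% = 49.5%.
Via Sable: 20% × 6% = 1.2%.
Total: 49.5% + 1.2% = 50.7%.
Rounded: 50.70%.

50.70%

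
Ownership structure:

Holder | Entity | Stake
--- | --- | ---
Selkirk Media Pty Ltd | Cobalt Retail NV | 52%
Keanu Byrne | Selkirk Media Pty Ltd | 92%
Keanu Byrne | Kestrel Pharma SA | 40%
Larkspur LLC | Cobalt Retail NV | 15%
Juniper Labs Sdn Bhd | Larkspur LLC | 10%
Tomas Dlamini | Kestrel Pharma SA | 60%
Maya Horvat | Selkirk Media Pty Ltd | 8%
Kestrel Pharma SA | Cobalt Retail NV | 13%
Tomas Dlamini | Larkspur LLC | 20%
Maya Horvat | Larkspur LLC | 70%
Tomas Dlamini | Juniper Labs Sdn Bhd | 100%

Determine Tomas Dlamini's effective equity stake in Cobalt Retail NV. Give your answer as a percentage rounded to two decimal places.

Tomas reaches Cobalt along 3 paths.
Via Kestrel: 60% × 13% = 7.8%.
Via Larkspur: 20% × 15% = 3%.
Via Juniper → Larkspur: 100% × 10% × 15% = 1.5%.
Total: 7.8% + 3% + 1.5% = 12.3%.
Rounded: 12.30%.

12.30%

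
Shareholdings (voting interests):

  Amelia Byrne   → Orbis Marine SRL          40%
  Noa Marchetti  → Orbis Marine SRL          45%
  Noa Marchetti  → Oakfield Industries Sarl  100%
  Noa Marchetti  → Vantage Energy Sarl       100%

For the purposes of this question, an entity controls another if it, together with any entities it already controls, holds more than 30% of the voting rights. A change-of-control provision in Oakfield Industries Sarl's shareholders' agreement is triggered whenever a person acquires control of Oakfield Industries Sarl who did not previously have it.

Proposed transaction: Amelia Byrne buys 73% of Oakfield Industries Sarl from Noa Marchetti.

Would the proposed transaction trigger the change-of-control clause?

The purchase adds only to Amelia's holdings (Noa's stake shrinks), so Amelia is the only person who could newly come to control Oakfield.
Amelia holds 40% of Orbis, so Amelia controls Orbis.
Neither Amelia nor any entity Amelia controls holds any voting interest in Oakfield.
So before the transaction, Amelia does not control Oakfield.
After the purchase, Amelia holds 73% of Oakfield directly, and Noa's stake falls to 27%.
Amelia holds 73% of Oakfield, so Amelia controls Oakfield.
Amelia did not control Oakfield before and does after, so the clause is triggered.

Yes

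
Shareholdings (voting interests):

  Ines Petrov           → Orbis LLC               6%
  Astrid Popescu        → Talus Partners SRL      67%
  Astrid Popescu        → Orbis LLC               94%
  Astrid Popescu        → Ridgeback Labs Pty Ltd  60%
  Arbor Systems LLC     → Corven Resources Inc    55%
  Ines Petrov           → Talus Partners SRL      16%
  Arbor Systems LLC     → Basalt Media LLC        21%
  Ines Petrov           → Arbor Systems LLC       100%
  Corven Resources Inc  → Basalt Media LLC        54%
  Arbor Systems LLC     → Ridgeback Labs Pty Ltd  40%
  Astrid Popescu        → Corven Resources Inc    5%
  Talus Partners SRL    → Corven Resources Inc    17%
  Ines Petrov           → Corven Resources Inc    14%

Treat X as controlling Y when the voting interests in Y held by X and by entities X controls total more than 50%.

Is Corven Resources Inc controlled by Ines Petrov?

Yes

Ines holds 100% of Arbor, so Ines controls Arbor.
Arbor and Ines together hold 55% + 14% = 69% of Corven, so Ines controls Corven.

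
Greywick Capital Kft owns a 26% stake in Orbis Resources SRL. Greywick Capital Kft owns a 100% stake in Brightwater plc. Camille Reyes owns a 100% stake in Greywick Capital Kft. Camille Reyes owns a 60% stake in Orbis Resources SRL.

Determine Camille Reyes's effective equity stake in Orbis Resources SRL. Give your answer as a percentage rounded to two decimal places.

Camille reaches Orbis along 2 paths.
Via Greywick: 100% × 26% = 26%.
Direct stake: 60% = 60%.
Total: 26% + 60% = 86%.
Rounded: 86.00%.

86.00%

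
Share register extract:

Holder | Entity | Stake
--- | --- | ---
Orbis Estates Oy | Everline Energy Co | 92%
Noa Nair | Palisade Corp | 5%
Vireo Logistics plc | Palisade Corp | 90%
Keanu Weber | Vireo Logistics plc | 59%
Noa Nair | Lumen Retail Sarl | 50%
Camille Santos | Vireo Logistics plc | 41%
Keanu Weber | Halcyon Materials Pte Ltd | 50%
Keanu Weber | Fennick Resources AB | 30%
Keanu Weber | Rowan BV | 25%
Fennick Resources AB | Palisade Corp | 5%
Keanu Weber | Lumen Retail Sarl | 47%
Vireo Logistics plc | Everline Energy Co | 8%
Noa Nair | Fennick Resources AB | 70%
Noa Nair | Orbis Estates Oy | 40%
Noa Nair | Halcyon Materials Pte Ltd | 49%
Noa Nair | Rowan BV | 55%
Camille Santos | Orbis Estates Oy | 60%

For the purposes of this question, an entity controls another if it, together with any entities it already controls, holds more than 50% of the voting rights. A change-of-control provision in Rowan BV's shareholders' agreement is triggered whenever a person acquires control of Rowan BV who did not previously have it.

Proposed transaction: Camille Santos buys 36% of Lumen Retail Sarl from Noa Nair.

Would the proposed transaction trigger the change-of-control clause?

The purchase adds only to Camille's holdings (Noa's stake shrinks), so Camille is the only person who could newly come to control Rowan.
Camille holds 60% of Orbis, so Camille controls Orbis.
Orbis holds 92% of Everline, so Camille controls Everline.
Neither Camille nor any entity Camille controls holds any voting interest in Rowan.
So before the transaction, Camille does not control Rowan.
After the purchase, Camille holds 36% of Lumen directly, and Noa's stake falls to 14%.
Camille's side now holds 36% of Lumen, not > 50%, so Camille still does not control Lumen.
After the transaction, neither Camille nor any entity Camille controls holds a voting interest in Rowan, so Camille still does not control it.
No new person acquires control, so the clause is not triggered.

No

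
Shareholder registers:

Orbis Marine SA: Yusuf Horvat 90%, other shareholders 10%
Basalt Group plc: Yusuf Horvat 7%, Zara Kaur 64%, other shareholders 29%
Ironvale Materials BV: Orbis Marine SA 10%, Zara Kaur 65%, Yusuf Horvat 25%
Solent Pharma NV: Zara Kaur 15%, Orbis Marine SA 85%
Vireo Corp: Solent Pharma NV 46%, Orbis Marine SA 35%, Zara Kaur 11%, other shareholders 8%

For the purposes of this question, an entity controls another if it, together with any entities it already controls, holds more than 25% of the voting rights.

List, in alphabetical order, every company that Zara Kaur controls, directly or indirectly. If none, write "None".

Basalt Group plc, Ironvale Materials BV

Zara holds 64% of Basalt, so Zara controls Basalt.
Zara holds 65% of Ironvale, so Zara controls Ironvale.
No other company's threshold is met.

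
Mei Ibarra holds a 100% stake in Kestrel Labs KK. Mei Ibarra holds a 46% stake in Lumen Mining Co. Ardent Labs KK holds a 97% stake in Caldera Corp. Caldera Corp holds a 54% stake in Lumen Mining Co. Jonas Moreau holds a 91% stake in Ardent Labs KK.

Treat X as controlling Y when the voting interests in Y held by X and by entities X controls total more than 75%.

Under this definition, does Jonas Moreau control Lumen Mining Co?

Jonas holds 91% of Ardent, so Jonas controls Ardent.
Ardent holds 97% of Caldera, so Jonas controls Caldera.
In Lumen, Jonas's side holds only 54%, not > 75%.
So Jonas does not control Lumen.

No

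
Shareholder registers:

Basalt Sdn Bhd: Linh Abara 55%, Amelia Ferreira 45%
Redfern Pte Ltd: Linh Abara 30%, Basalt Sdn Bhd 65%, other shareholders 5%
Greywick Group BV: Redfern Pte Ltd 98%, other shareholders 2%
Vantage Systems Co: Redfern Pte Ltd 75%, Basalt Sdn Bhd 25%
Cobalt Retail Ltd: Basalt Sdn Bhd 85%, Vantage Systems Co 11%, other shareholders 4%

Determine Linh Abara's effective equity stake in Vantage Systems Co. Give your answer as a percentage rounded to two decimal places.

63.06%

Linh reaches Vantage along 3 paths.
Via Redfern: 30% × 75% = 22.5%.
Via Basalt → Redfern: 55% × 65% × 75% = 26.8125%.
Via Basalt: 55% × 25% = 13.75%.
Total: 22.5% + 26.8125% + 13.75% = 63.0625%.
Rounded: 63.06%.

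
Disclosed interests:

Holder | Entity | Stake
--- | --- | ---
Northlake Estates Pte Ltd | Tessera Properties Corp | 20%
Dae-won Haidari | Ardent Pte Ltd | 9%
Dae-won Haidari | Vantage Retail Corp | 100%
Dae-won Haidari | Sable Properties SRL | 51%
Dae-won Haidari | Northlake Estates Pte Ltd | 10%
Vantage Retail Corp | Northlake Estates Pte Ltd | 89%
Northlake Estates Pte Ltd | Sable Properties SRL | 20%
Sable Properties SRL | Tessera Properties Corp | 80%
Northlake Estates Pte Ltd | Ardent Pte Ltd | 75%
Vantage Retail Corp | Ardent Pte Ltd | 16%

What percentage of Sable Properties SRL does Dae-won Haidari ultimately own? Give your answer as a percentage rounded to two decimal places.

70.80%

Dae-won reaches Sable along 3 paths.
Via Vantage → Northlake: 100% × 89% × 20% = 17.8%.
Via Northlake: 10% × 20% = 2%.
Direct stake: 51% = 51%.
Total: 17.8% + 2% + 51% = 70.8%.
Rounded: 70.80%.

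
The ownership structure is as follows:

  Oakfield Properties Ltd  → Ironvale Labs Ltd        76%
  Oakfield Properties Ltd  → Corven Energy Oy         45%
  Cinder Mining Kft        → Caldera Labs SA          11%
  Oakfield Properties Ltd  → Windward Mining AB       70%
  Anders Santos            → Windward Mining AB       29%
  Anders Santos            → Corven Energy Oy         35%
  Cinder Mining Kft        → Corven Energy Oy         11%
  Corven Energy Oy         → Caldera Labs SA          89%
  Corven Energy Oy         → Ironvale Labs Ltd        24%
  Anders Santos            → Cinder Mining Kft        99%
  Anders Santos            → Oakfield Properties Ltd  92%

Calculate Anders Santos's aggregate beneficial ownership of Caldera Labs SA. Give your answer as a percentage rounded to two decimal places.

88.58%

Anders reaches Caldera along 4 paths.
Via Corven: 35% × 89% = 31.15%.
Via Oakfield → Corven: 92% × 45% × 89% = 36.846%.
Via Cinder → Corven: 99% × 11% × 89% = 9.6921%.
Via Cinder: 99% × 11% = 10.89%.
Total: 31.15% + 36.846% + 9.6921% + 10.89% = 88.5781%.
Rounded: 88.58%.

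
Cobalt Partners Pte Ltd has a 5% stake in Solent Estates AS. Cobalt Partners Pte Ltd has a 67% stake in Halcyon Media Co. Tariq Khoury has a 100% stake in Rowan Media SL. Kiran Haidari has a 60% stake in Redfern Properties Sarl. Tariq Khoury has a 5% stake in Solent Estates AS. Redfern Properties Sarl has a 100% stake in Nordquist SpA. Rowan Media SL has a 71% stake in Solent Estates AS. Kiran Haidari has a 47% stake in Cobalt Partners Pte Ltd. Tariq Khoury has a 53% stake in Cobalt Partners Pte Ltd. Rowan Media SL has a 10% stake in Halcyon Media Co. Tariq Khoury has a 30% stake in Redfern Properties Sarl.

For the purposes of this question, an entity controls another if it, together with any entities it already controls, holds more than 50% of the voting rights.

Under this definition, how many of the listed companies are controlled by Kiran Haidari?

Kiran holds 60% of Redfern, so Kiran controls Redfern.
Redfern holds 100% of Nordquist, so Kiran controls Nordquist.
No other company's threshold is met.
Kiran controls 2 companies.

2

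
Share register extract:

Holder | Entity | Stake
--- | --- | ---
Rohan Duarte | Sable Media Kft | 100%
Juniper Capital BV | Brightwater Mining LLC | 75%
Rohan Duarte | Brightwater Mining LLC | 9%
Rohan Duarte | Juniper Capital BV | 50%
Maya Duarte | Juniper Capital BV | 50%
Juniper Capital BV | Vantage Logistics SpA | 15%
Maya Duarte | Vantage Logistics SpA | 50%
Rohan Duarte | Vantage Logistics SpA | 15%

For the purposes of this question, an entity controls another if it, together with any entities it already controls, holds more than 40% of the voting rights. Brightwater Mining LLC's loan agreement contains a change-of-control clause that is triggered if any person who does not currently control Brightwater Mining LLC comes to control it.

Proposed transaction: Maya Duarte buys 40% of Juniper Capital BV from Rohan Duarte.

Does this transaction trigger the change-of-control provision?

No

The purchase adds only to Maya's holdings (Rohan's stake shrinks), so Maya is the only person who could newly come to control Brightwater.
Maya holds 50% of Juniper, so Maya controls Juniper.
Juniper holds 75% of Brightwater, so Maya controls Brightwater.
So Maya already controls Brightwater before the transaction.
After the purchase, Maya's direct stake in Juniper rises to 50% + 40% = 90%, and Rohan's stake falls to 10%.
Maya controlled Brightwater already, so this is not a new person acquiring control; every other person's position is unchanged or reduced.
No new person acquires control, so the clause is not triggered.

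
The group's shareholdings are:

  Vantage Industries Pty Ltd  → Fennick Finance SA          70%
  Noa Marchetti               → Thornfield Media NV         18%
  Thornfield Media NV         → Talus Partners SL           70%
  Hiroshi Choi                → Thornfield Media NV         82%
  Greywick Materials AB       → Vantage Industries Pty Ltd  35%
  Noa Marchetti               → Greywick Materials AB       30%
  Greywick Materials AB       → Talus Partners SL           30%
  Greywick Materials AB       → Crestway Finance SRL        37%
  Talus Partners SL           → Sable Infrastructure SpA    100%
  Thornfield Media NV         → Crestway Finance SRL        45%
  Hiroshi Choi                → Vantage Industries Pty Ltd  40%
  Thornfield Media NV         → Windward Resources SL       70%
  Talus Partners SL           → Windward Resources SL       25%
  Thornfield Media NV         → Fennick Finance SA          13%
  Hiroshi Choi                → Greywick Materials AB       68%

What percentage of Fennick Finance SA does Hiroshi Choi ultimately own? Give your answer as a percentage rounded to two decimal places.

55.32%

Hiroshi reaches Fennick along 3 paths.
Via Greywick → Vantage: 68% × 35% × 70% = 16.66%.
Via Vantage: 40% × 70% = 28%.
Via Thornfield: 82% × 13% = 10.66%.
Total: 16.66% + 28% + 10.66% = 55.32%.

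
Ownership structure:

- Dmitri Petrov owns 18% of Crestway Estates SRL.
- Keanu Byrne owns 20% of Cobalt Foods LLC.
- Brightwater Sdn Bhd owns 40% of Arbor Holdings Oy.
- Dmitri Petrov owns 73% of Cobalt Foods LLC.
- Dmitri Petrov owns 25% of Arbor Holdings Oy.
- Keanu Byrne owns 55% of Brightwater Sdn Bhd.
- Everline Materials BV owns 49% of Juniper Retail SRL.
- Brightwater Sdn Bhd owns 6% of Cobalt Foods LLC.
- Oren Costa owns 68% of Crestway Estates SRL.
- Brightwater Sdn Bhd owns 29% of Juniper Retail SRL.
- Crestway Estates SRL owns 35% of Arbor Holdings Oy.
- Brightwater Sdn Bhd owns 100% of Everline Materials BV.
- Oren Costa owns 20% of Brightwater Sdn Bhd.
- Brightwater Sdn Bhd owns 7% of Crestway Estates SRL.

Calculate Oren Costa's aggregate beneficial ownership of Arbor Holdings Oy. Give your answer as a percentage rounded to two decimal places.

Oren reaches Arbor along 3 paths.
Via Brightwater: 20% × 40% = 8%.
Via Brightwater → Crestway: 20% × 7% × 35% = 0.49%.
Via Crestway: 68% × 35% = 23.8%.
Total: 8% + 0.49% + 23.8% = 32.29%.

32.29%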